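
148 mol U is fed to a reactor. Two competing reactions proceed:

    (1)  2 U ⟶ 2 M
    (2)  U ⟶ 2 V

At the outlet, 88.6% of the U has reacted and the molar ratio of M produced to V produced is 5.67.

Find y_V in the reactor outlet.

Conversion of U: U consumed = 0.886 × 148 = 131.1 mol = 2ξ₁ + 1ξ₂.
Selectivity: 2ξ₁ / (2ξ₂) = 5.67 → ξ₁ = 5.67 ξ₂.
Substitute: (2·5.67 + 1) ξ₂ = 131.1 → ξ₂ = 10.63 mol, ξ₁ = 60.25 mol.
Outlet amounts (n = n₀ + Σ ν·ξ):
  U: 148 − 2(60.25) − 1(10.63) = 16.87
  M: 0 + 2(60.25) = 120.5
  V: 0 + 2(10.63) = 21.25
Total out = 158.6 mol; y_V = 21.25 / 158.6 = 0.134.

0.134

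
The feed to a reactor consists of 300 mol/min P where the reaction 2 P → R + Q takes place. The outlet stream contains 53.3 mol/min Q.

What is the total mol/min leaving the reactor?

For Q: n = n₀ + 1ξ → 53.3 = 0 + 1ξ, giving ξ = 53.3 mol/min.
Outlet amounts (n = n₀ + ν ξ):
  P: 300 − 2(53.3) = 193.4
  R: 0 + 1(53.3) = 53.3
  Q: 0 + 1(53.3) = 53.3
Total out = 193.4 + 53.3 + 53.3 = 300 mol/min.

300 mol/min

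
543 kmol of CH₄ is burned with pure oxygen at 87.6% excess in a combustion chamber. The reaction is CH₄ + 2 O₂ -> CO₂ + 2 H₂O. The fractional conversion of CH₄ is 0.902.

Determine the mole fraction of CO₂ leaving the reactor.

Stoichiometric O₂ = 2 × 543 = 1086 kmol; O₂ fed = 1086 × 1.876 = 2037 kmol.
Fuel reacted = 0.902 × 543 → ξ = 489.8 kmol.
Outlet (n = n₀ + ν ξ):
  CH₄: 543 − 1(489.8) = 53.21
  O₂: 2037 − 2(489.8) = 1058
  CO₂: 0 + 1(489.8) = 489.8
  H₂O: 0 + 2(489.8) = 979.6
Total out = 2580 kmol; y_CO₂ = 489.8 / 2580 = 0.1898.

0.19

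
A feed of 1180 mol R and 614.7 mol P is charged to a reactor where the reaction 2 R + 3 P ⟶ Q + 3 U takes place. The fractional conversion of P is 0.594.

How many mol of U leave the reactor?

365 mol

P reacted = 0.594 × 614.7 = 365.1 mol; ν_P = −3, so ξ = 365.1/3 = 121.7 mol.
Outlet amounts (n = n₀ + ν ξ):
  R: 1180 − 2(121.7) = 936.6
  P: 614.7 − 3(121.7) = 249.6
  Q: 0 + 1(121.7) = 121.7
  U: 0 + 3(121.7) = 365.1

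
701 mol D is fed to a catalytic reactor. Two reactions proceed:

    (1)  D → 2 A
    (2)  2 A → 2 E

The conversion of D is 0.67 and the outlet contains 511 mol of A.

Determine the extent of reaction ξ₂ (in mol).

Conversion of D: D consumed = 1ξ₁ = 0.67 × 701 → ξ₁ = 469.7 mol.
A balance: n_A = 0 + 2ξ₁ − 2ξ₂ = 511 → ξ₂ = (2·469.7 − 511)/2 = 214.2 mol.
Outlet amounts (n = n₀ + Σ ν·ξ):
  D: 701 − 1(469.7) = 231.3
  A: 0 + 2(469.7) − 2(214.2) = 511
  E: 0 + 2(214.2) = 428.3

ξ₂ = 214 mol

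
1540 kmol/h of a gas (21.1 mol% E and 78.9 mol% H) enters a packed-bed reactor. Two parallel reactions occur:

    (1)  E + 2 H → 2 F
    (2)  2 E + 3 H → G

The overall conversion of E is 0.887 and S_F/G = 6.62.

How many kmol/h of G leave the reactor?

54.3 kmol/h

Conversion of E: E consumed = 0.887 × 324.9 = 288.2 kmol/h = 1ξ₁ + 2ξ₂.
Selectivity: 2ξ₁ / (1ξ₂) = 6.62 → ξ₁ = 3.31 ξ₂.
Substitute: (1·3.31 + 2) ξ₂ = 288.2 → ξ₂ = 54.28 kmol/h, ξ₁ = 179.7 kmol/h.
Outlet amounts (n = n₀ + Σ ν·ξ):
  E: 324.9 − 1(179.7) − 2(54.28) = 36.72
  H: 1215 − 2(179.7) − 3(54.28) = 692.9
  F: 0 + 2(179.7) = 359.3
  G: 0 + 1(54.28) = 54.28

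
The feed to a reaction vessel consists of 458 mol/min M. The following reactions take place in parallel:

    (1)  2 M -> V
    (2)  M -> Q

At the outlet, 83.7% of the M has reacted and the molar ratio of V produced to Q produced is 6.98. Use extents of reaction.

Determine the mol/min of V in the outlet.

Conversion of M: M consumed = 0.837 × 458 = 383.3 mol/min = 2ξ₁ + 1ξ₂.
Selectivity: 1ξ₁ / (1ξ₂) = 6.98 → ξ₁ = 6.98 ξ₂.
Substitute: (2·6.98 + 1) ξ₂ = 383.3 → ξ₂ = 25.62 mol/min, ξ₁ = 178.9 mol/min.
Outlet amounts (n = n₀ + Σ ν·ξ):
  M: 458 − 2(178.9) − 1(25.62) = 74.65
  V: 0 + 1(178.9) = 178.9
  Q: 0 + 1(25.62) = 25.62

179 mol/min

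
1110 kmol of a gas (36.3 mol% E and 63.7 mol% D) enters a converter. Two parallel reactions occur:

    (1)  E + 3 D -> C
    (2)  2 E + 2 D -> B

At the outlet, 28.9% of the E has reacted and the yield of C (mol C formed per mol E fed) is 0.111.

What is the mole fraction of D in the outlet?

Yield of C: 1ξ₁ / 402.9 = 0.111 → ξ₁ = 44.73 kmol.
Conversion of E: 1ξ₁ + 2ξ₂ = 0.289 × 402.9 = 116.4 → ξ₂ = 35.86 kmol.
Outlet amounts (n = n₀ + Σ ν·ξ):
  E: 402.9 − 1(44.73) − 2(35.86) = 286.5
  D: 707.1 − 3(44.73) − 2(35.86) = 501.2
  C: 0 + 1(44.73) = 44.73
  B: 0 + 1(35.86) = 35.86
Total out = 868.2 kmol; y_D = 501.2 / 868.2 = 0.5772.

0.577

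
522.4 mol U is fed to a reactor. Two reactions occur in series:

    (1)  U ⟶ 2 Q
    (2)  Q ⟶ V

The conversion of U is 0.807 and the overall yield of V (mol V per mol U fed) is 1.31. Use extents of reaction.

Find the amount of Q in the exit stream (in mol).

159 mol

Conversion of U: U consumed = 1ξ₁ = 0.807 × 522.4 → ξ₁ = 421.6 mol.
Yield of V: 1ξ₂ / 522.4 = 1.31 → ξ₂ = 684.3 mol.
Outlet amounts (n = n₀ + Σ ν·ξ):
  U: 522.4 − 1(421.6) = 100.8
  Q: 0 + 2(421.6) − 1(684.3) = 158.8
  V: 0 + 1(684.3) = 684.3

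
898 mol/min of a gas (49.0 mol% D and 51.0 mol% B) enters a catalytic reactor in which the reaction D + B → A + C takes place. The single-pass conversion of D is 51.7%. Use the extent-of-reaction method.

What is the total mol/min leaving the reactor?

898 mol/min

D reacted = 0.517 × 440 = 227.5 mol/min; ν_D = −1, so ξ = 227.5/1 = 227.5 mol/min.
Outlet amounts (n = n₀ + ν ξ):
  D: 440 − 1(227.5) = 212.5
  B: 458 − 1(227.5) = 230.5
  A: 0 + 1(227.5) = 227.5
  C: 0 + 1(227.5) = 227.5
Total out = 212.5 + 230.5 + 227.5 + 227.5 = 898 mol/min.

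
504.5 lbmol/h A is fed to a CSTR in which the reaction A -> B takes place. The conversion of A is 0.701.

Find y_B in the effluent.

0.701

A reacted = 0.701 × 504.5 = 353.7 lbmol/h; ν_A = −1, so ξ = 353.7/1 = 353.7 lbmol/h.
Outlet amounts (n = n₀ + ν ξ):
  A: 504.5 − 1(353.7) = 150.8
  B: 0 + 1(353.7) = 353.7
Total out = 504.5 lbmol/h; y_B = 353.7 / 504.5 = 0.701.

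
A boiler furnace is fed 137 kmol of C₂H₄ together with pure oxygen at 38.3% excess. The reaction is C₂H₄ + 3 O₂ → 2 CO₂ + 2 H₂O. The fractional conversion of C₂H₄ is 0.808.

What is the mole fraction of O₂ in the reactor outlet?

Stoichiometric O₂ = 3 × 137 = 411 kmol; O₂ fed = 411 × 1.383 = 568.4 kmol.
Fuel reacted = 0.808 × 137 → ξ = 110.7 kmol.
Outlet (n = n₀ + ν ξ):
  C₂H₄: 137 − 1(110.7) = 26.3
  O₂: 568.4 − 3(110.7) = 236.3
  CO₂: 0 + 2(110.7) = 221.4
  H₂O: 0 + 2(110.7) = 221.4
Total out = 705.4 kmol; y_O₂ = 236.3 / 705.4 = 0.335.

0.335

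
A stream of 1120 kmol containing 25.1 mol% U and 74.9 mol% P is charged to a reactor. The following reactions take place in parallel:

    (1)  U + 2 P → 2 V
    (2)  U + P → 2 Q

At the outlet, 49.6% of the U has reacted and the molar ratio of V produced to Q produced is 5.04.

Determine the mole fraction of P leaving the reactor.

0.581

Conversion of U: U consumed = 0.496 × 281.1 = 139.4 kmol = 1ξ₁ + 1ξ₂.
Selectivity: 2ξ₁ / (2ξ₂) = 5.04 → ξ₁ = 5.04 ξ₂.
Substitute: (1·5.04 + 1) ξ₂ = 139.4 → ξ₂ = 23.09 kmol, ξ₁ = 116.4 kmol.
Outlet amounts (n = n₀ + Σ ν·ξ):
  U: 281.1 − 1(116.4) − 1(23.09) = 141.7
  P: 838.9 − 2(116.4) − 1(23.09) = 583.1
  V: 0 + 2(116.4) = 232.7
  Q: 0 + 2(23.09) = 46.17
Total out = 1004 kmol; y_P = 583.1 / 1004 = 0.581.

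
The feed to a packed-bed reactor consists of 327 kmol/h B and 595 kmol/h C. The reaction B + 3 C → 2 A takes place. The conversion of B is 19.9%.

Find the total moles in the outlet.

792 kmol/h

B reacted = 0.199 × 327 = 65.07 kmol/h; ν_B = −1, so ξ = 65.07/1 = 65.07 kmol/h.
Outlet amounts (n = n₀ + ν ξ):
  B: 327 − 1(65.07) = 261.9
  C: 595 − 3(65.07) = 399.8
  A: 0 + 2(65.07) = 130.1
Total out = 261.9 + 399.8 + 130.1 = 791.9 kmol/h.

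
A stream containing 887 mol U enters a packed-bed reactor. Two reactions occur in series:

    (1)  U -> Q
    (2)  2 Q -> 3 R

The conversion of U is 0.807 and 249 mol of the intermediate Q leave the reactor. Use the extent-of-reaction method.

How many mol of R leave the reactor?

Conversion of U: U consumed = 1ξ₁ = 0.807 × 887 → ξ₁ = 715.8 mol.
Q balance: n_Q = 0 + 1ξ₁ − 2ξ₂ = 249 → ξ₂ = (1·715.8 − 249)/2 = 233.4 mol.
Outlet amounts (n = n₀ + Σ ν·ξ):
  U: 887 − 1(715.8) = 171.2
  Q: 0 + 1(715.8) − 2(233.4) = 249
  R: 0 + 3(233.4) = 700.2

700 mol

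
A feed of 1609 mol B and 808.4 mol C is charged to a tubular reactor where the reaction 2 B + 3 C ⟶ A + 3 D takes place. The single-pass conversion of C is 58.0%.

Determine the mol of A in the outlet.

156 mol

C reacted = 0.58 × 808.4 = 468.9 mol; ν_C = −3, so ξ = 468.9/3 = 156.3 mol.
Outlet amounts (n = n₀ + ν ξ):
  B: 1609 − 2(156.3) = 1296
  C: 808.4 − 3(156.3) = 339.5
  A: 0 + 1(156.3) = 156.3
  D: 0 + 3(156.3) = 468.9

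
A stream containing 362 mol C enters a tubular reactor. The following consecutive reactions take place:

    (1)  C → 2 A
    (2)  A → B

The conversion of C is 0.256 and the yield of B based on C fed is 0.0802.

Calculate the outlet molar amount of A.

156 mol

Conversion of C: C consumed = 1ξ₁ = 0.256 × 362 → ξ₁ = 92.67 mol.
Yield of B: 1ξ₂ / 362 = 0.0802 → ξ₂ = 29.03 mol.
Outlet amounts (n = n₀ + Σ ν·ξ):
  C: 362 − 1(92.67) = 269.3
  A: 0 + 2(92.67) − 1(29.03) = 156.3
  B: 0 + 1(29.03) = 29.03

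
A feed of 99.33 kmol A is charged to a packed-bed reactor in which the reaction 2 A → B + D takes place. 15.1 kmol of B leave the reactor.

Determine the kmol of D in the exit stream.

15.1 kmol

For B: n = n₀ + 1ξ → 15.1 = 0 + 1ξ, giving ξ = 15.1 kmol.
Outlet amounts (n = n₀ + ν ξ):
  A: 99.33 − 2(15.1) = 69.13
  B: 0 + 1(15.1) = 15.1
  D: 0 + 1(15.1) = 15.1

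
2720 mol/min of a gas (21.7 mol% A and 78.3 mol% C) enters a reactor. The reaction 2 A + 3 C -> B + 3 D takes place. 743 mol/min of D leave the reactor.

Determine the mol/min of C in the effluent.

1390 mol/min

For D: n = n₀ + 3ξ → 743 = 0 + 3ξ, giving ξ = 247.7 mol/min.
Outlet amounts (n = n₀ + ν ξ):
  A: 590.2 − 2(247.7) = 94.91
  C: 2130 − 3(247.7) = 1387
  B: 0 + 1(247.7) = 247.7
  D: 0 + 3(247.7) = 743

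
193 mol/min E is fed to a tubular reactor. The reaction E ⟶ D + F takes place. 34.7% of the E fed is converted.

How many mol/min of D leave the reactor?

E reacted = 0.347 × 193 = 66.97 mol/min; ν_E = −1, so ξ = 66.97/1 = 66.97 mol/min.
Outlet amounts (n = n₀ + ν ξ):
  E: 193 − 1(66.97) = 126
  D: 0 + 1(66.97) = 66.97
  F: 0 + 1(66.97) = 66.97

67 mol/min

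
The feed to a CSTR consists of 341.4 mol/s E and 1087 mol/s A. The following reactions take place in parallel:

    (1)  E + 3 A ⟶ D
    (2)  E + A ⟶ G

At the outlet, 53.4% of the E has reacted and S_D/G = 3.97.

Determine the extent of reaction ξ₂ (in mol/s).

ξ₂ = 36.7 mol/s

Conversion of E: E consumed = 0.534 × 341.4 = 182.3 mol/s = 1ξ₁ + 1ξ₂.
Selectivity: 1ξ₁ / (1ξ₂) = 3.97 → ξ₁ = 3.97 ξ₂.
Substitute: (1·3.97 + 1) ξ₂ = 182.3 → ξ₂ = 36.68 mol/s, ξ₁ = 145.6 mol/s.
Outlet amounts (n = n₀ + Σ ν·ξ):
  E: 341.4 − 1(145.6) − 1(36.68) = 159.1
  A: 1087 − 3(145.6) − 1(36.68) = 613.4
  D: 0 + 1(145.6) = 145.6
  G: 0 + 1(36.68) = 36.68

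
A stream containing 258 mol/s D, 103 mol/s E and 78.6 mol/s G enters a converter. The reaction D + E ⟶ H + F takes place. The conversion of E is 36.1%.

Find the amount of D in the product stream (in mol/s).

E reacted = 0.361 × 103 = 37.18 mol/s; ν_E = −1, so ξ = 37.18/1 = 37.18 mol/s.
Outlet amounts (n = n₀ + ν ξ):
  D: 258 − 1(37.18) = 220.8
  E: 103 − 1(37.18) = 65.82
  H: 0 + 1(37.18) = 37.18
  F: 0 + 1(37.18) = 37.18
  G: 78.6 (inert)

221 mol/s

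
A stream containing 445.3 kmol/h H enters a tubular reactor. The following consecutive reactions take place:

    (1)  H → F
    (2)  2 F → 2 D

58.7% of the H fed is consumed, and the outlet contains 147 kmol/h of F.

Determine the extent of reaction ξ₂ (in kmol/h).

Conversion of H: H consumed = 1ξ₁ = 0.587 × 445.3 → ξ₁ = 261.4 kmol/h.
F balance: n_F = 0 + 1ξ₁ − 2ξ₂ = 147 → ξ₂ = (1·261.4 − 147)/2 = 57.2 kmol/h.
Outlet amounts (n = n₀ + Σ ν·ξ):
  H: 445.3 − 1(261.4) = 183.9
  F: 0 + 1(261.4) − 2(57.2) = 147
  D: 0 + 2(57.2) = 114.4

ξ₂ = 57.2 kmol/h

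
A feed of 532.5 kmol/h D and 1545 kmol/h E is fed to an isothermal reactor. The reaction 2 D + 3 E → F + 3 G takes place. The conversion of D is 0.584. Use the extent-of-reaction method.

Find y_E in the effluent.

D reacted = 0.584 × 532.5 = 311 kmol/h; ν_D = −2, so ξ = 311/2 = 155.5 kmol/h.
Outlet amounts (n = n₀ + ν ξ):
  D: 532.5 − 2(155.5) = 221.5
  E: 1545 − 3(155.5) = 1079
  F: 0 + 1(155.5) = 155.5
  G: 0 + 3(155.5) = 466.5
Total out = 1922 kmol/h; y_E = 1079 / 1922 = 0.5611.

0.561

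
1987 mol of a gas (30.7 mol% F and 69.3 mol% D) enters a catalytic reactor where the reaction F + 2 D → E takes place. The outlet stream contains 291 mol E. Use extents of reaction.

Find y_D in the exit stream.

0.566

For E: n = n₀ + 1ξ → 291 = 0 + 1ξ, giving ξ = 291 mol.
Outlet amounts (n = n₀ + ν ξ):
  F: 610 − 1(291) = 319
  D: 1377 − 2(291) = 795
  E: 0 + 1(291) = 291
Total out = 1405 mol; y_D = 795 / 1405 = 0.5658.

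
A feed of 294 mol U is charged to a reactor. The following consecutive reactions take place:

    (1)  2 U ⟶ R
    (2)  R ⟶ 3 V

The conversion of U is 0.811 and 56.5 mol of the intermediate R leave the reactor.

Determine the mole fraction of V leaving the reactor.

Conversion of U: U consumed = 2ξ₁ = 0.811 × 294 → ξ₁ = 119.2 mol.
R balance: n_R = 0 + 1ξ₁ − 1ξ₂ = 56.5 → ξ₂ = (1·119.2 − 56.5)/1 = 62.72 mol.
Outlet amounts (n = n₀ + Σ ν·ξ):
  U: 294 − 2(119.2) = 55.57
  R: 0 + 1(119.2) − 1(62.72) = 56.5
  V: 0 + 3(62.72) = 188.2
Total out = 300.2 mol; y_V = 188.2 / 300.2 = 0.6267.

0.627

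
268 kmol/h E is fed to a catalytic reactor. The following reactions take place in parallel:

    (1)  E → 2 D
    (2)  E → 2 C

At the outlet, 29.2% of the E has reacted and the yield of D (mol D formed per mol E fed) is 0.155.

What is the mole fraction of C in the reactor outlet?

0.332

Yield of D: 2ξ₁ / 268 = 0.155 → ξ₁ = 20.77 kmol/h.
Conversion of E: 1ξ₁ + 1ξ₂ = 0.292 × 268 = 78.26 → ξ₂ = 57.49 kmol/h.
Outlet amounts (n = n₀ + Σ ν·ξ):
  E: 268 − 1(20.77) − 1(57.49) = 189.7
  D: 0 + 2(20.77) = 41.54
  C: 0 + 2(57.49) = 115
Total out = 346.3 kmol/h; y_C = 115 / 346.3 = 0.332.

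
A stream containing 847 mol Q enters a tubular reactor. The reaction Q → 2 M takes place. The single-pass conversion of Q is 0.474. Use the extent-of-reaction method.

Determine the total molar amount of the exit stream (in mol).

1250 mol

Q reacted = 0.474 × 847 = 401.5 mol; ν_Q = −1, so ξ = 401.5/1 = 401.5 mol.
Outlet amounts (n = n₀ + ν ξ):
  Q: 847 − 1(401.5) = 445.5
  M: 0 + 2(401.5) = 803
Total out = 445.5 + 803 = 1248 mol.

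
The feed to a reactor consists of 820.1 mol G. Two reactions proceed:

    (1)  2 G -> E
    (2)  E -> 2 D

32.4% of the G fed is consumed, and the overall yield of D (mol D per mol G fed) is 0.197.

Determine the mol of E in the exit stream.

Conversion of G: G consumed = 2ξ₁ = 0.324 × 820.1 → ξ₁ = 132.9 mol.
Yield of D: 2ξ₂ / 820.1 = 0.197 → ξ₂ = 80.78 mol.
Outlet amounts (n = n₀ + Σ ν·ξ):
  G: 820.1 − 2(132.9) = 554.4
  E: 0 + 1(132.9) − 1(80.78) = 52.08
  D: 0 + 2(80.78) = 161.6

52.1 mol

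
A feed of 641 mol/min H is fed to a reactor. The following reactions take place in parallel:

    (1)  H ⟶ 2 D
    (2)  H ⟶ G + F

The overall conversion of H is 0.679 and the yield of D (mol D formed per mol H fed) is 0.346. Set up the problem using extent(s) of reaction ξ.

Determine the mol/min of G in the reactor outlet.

Yield of D: 2ξ₁ / 641 = 0.346 → ξ₁ = 110.9 mol/min.
Conversion of H: 1ξ₁ + 1ξ₂ = 0.679 × 641 = 435.2 → ξ₂ = 324.3 mol/min.
Outlet amounts (n = n₀ + Σ ν·ξ):
  H: 641 − 1(110.9) − 1(324.3) = 205.8
  D: 0 + 2(110.9) = 221.8
  G: 0 + 1(324.3) = 324.3
  F: 0 + 1(324.3) = 324.3

324 mol/min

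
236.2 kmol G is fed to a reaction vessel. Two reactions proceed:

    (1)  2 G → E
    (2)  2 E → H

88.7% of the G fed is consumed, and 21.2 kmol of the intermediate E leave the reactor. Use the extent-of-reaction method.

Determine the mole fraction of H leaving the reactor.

Conversion of G: G consumed = 2ξ₁ = 0.887 × 236.2 → ξ₁ = 104.8 kmol.
E balance: n_E = 0 + 1ξ₁ − 2ξ₂ = 21.2 → ξ₂ = (1·104.8 − 21.2)/2 = 41.78 kmol.
Outlet amounts (n = n₀ + Σ ν·ξ):
  G: 236.2 − 2(104.8) = 26.69
  E: 0 + 1(104.8) − 2(41.78) = 21.2
  H: 0 + 1(41.78) = 41.78
Total out = 89.67 kmol; y_H = 41.78 / 89.67 = 0.4659.

0.466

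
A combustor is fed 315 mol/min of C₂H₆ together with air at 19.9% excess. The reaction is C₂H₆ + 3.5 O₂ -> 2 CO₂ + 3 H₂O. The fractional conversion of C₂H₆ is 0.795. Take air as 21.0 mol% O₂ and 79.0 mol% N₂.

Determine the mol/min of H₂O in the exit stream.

751 mol/min

Stoichiometric O₂ = 3.5 × 315 = 1102 mol/min; O₂ fed = 1102 × 1.199 = 1322 mol/min.
N₂ fed = 1322 × 79/21 = 4973 mol/min.
Fuel reacted = 0.795 × 315 → ξ = 250.4 mol/min.
Outlet (n = n₀ + ν ξ):
  C₂H₆: 315 − 1(250.4) = 64.57
  O₂: 1322 − 3.5(250.4) = 445.4
  N₂: 4973 (inert)
  CO₂: 0 + 2(250.4) = 500.9
  H₂O: 0 + 3(250.4) = 751.3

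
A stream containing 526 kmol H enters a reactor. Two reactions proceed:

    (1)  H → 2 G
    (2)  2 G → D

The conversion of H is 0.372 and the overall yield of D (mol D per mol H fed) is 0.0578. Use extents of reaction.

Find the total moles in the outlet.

Conversion of H: H consumed = 1ξ₁ = 0.372 × 526 → ξ₁ = 195.7 kmol.
Yield of D: 1ξ₂ / 526 = 0.0578 → ξ₂ = 30.4 kmol.
Outlet amounts (n = n₀ + Σ ν·ξ):
  H: 526 − 1(195.7) = 330.3
  G: 0 + 2(195.7) − 2(30.4) = 330.5
  D: 0 + 1(30.4) = 30.4
Total out = 330.3 + 330.5 + 30.4 = 691.3 kmol.

691 kmol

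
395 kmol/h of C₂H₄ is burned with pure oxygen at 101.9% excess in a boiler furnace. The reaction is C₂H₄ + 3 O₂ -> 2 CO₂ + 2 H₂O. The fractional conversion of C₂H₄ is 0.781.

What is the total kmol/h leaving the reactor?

Stoichiometric O₂ = 3 × 395 = 1185 kmol/h; O₂ fed = 1185 × 2.019 = 2393 kmol/h.
Fuel reacted = 0.781 × 395 → ξ = 308.5 kmol/h.
Outlet (n = n₀ + ν ξ):
  C₂H₄: 395 − 1(308.5) = 86.5
  O₂: 2393 − 3(308.5) = 1467
  CO₂: 0 + 2(308.5) = 617
  H₂O: 0 + 2(308.5) = 617
Total out = 86.5 + 1467 + 617 + 617 = 2788 kmol/h.

2790 kmol/h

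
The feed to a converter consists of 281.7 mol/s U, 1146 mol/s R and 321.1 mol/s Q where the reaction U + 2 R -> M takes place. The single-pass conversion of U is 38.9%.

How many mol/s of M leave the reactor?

110 mol/s

U reacted = 0.389 × 281.7 = 109.6 mol/s; ν_U = −1, so ξ = 109.6/1 = 109.6 mol/s.
Outlet amounts (n = n₀ + ν ξ):
  U: 281.7 − 1(109.6) = 172.1
  R: 1146 − 2(109.6) = 926.8
  M: 0 + 1(109.6) = 109.6
  Q: 321.1 (inert)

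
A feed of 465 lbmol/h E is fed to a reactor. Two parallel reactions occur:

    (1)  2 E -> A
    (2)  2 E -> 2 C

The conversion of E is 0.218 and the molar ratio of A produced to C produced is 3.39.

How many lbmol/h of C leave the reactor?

13 lbmol/h

Conversion of E: E consumed = 0.218 × 465 = 101.4 lbmol/h = 2ξ₁ + 2ξ₂.
Selectivity: 1ξ₁ / (2ξ₂) = 3.39 → ξ₁ = 6.78 ξ₂.
Substitute: (2·6.78 + 2) ξ₂ = 101.4 → ξ₂ = 6.515 lbmol/h, ξ₁ = 44.17 lbmol/h.
Outlet amounts (n = n₀ + Σ ν·ξ):
  E: 465 − 2(44.17) − 2(6.515) = 363.6
  A: 0 + 1(44.17) = 44.17
  C: 0 + 2(6.515) = 13.03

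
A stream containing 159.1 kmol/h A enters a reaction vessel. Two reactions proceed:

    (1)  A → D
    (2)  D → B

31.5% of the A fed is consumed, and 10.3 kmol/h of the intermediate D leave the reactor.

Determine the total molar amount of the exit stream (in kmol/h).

159 kmol/h

Conversion of A: A consumed = 1ξ₁ = 0.315 × 159.1 → ξ₁ = 50.12 kmol/h.
D balance: n_D = 0 + 1ξ₁ − 1ξ₂ = 10.3 → ξ₂ = (1·50.12 − 10.3)/1 = 39.82 kmol/h.
Outlet amounts (n = n₀ + Σ ν·ξ):
  A: 159.1 − 1(50.12) = 109
  D: 0 + 1(50.12) − 1(39.82) = 10.3
  B: 0 + 1(39.82) = 39.82
Total out = 109 + 10.3 + 39.82 = 159.1 kmol/h.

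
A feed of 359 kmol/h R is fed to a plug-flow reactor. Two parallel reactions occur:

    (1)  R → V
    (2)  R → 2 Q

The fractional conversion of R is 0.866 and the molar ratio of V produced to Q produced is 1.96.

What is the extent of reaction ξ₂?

Conversion of R: R consumed = 0.866 × 359 = 310.9 kmol/h = 1ξ₁ + 1ξ₂.
Selectivity: 1ξ₁ / (2ξ₂) = 1.96 → ξ₁ = 3.92 ξ₂.
Substitute: (1·3.92 + 1) ξ₂ = 310.9 → ξ₂ = 63.19 kmol/h, ξ₁ = 247.7 kmol/h.
Outlet amounts (n = n₀ + Σ ν·ξ):
  R: 359 − 1(247.7) − 1(63.19) = 48.11
  V: 0 + 1(247.7) = 247.7
  Q: 0 + 2(63.19) = 126.4

ξ₂ = 63.2 kmol/h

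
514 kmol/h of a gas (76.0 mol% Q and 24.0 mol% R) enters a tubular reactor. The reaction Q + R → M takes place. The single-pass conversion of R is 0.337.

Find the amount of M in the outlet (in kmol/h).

R reacted = 0.337 × 123.4 = 41.57 kmol/h; ν_R = −1, so ξ = 41.57/1 = 41.57 kmol/h.
Outlet amounts (n = n₀ + ν ξ):
  Q: 390.6 − 1(41.57) = 349.1
  R: 123.4 − 1(41.57) = 81.79
  M: 0 + 1(41.57) = 41.57

41.6 kmol/h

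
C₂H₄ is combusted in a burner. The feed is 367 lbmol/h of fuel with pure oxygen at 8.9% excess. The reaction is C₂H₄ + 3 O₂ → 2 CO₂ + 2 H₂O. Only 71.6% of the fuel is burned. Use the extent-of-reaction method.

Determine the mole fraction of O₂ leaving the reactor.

Stoichiometric O₂ = 3 × 367 = 1101 lbmol/h; O₂ fed = 1101 × 1.089 = 1199 lbmol/h.
Fuel reacted = 0.716 × 367 → ξ = 262.8 lbmol/h.
Outlet (n = n₀ + ν ξ):
  C₂H₄: 367 − 1(262.8) = 104.2
  O₂: 1199 − 3(262.8) = 410.7
  CO₂: 0 + 2(262.8) = 525.5
  H₂O: 0 + 2(262.8) = 525.5
Total out = 1566 lbmol/h; y_O₂ = 410.7 / 1566 = 0.2622.

0.262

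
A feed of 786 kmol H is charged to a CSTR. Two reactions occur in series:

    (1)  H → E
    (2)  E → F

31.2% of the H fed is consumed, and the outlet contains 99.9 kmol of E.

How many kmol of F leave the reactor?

Conversion of H: H consumed = 1ξ₁ = 0.312 × 786 → ξ₁ = 245.2 kmol.
E balance: n_E = 0 + 1ξ₁ − 1ξ₂ = 99.9 → ξ₂ = (1·245.2 − 99.9)/1 = 145.3 kmol.
Outlet amounts (n = n₀ + Σ ν·ξ):
  H: 786 − 1(245.2) = 540.8
  E: 0 + 1(245.2) − 1(145.3) = 99.9
  F: 0 + 1(145.3) = 145.3

145 kmol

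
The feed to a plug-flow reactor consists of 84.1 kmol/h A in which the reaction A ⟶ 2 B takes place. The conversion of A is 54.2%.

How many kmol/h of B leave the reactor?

A reacted = 0.542 × 84.1 = 45.58 kmol/h; ν_A = −1, so ξ = 45.58/1 = 45.58 kmol/h.
Outlet amounts (n = n₀ + ν ξ):
  A: 84.1 − 1(45.58) = 38.52
  B: 0 + 2(45.58) = 91.16

91.2 kmol/h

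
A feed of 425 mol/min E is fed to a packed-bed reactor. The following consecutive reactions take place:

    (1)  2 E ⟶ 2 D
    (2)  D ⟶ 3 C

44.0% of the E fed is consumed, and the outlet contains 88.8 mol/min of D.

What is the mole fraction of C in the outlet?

0.474

Conversion of E: E consumed = 2ξ₁ = 0.44 × 425 → ξ₁ = 93.5 mol/min.
D balance: n_D = 0 + 2ξ₁ − 1ξ₂ = 88.8 → ξ₂ = (2·93.5 − 88.8)/1 = 98.2 mol/min.
Outlet amounts (n = n₀ + Σ ν·ξ):
  E: 425 − 2(93.5) = 238
  D: 0 + 2(93.5) − 1(98.2) = 88.8
  C: 0 + 3(98.2) = 294.6
Total out = 621.4 mol/min; y_C = 294.6 / 621.4 = 0.4741.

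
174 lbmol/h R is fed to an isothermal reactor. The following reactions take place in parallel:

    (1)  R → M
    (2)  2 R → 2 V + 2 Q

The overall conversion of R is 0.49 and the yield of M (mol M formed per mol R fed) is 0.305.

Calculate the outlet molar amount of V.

32.2 lbmol/h

Yield of M: 1ξ₁ / 174 = 0.305 → ξ₁ = 53.07 lbmol/h.
Conversion of R: 1ξ₁ + 2ξ₂ = 0.49 × 174 = 85.26 → ξ₂ = 16.1 lbmol/h.
Outlet amounts (n = n₀ + Σ ν·ξ):
  R: 174 − 1(53.07) − 2(16.1) = 88.74
  M: 0 + 1(53.07) = 53.07
  V: 0 + 2(16.1) = 32.19
  Q: 0 + 2(16.1) = 32.19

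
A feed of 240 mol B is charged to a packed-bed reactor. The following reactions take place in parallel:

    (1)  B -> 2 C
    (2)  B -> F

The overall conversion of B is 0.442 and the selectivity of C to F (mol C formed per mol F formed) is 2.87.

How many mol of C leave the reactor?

Conversion of B: B consumed = 0.442 × 240 = 106.1 mol = 1ξ₁ + 1ξ₂.
Selectivity: 2ξ₁ / (1ξ₂) = 2.87 → ξ₁ = 1.435 ξ₂.
Substitute: (1·1.435 + 1) ξ₂ = 106.1 → ξ₂ = 43.56 mol, ξ₁ = 62.52 mol.
Outlet amounts (n = n₀ + Σ ν·ξ):
  B: 240 − 1(62.52) − 1(43.56) = 133.9
  C: 0 + 2(62.52) = 125
  F: 0 + 1(43.56) = 43.56

125 mol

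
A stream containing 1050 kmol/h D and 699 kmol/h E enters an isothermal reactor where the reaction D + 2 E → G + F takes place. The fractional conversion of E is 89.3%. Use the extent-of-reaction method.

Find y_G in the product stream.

E reacted = 0.893 × 699 = 624.2 kmol/h; ν_E = −2, so ξ = 624.2/2 = 312.1 kmol/h.
Outlet amounts (n = n₀ + ν ξ):
  D: 1050 − 1(312.1) = 737.9
  E: 699 − 2(312.1) = 74.79
  G: 0 + 1(312.1) = 312.1
  F: 0 + 1(312.1) = 312.1
Total out = 1437 kmol/h; y_G = 312.1 / 1437 = 0.2172.

0.217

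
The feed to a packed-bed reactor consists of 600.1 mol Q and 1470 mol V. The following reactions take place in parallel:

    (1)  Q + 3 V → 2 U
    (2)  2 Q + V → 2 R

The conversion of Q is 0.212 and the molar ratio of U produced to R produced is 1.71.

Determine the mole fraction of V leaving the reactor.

Conversion of Q: Q consumed = 0.212 × 600.1 = 127.2 mol = 1ξ₁ + 2ξ₂.
Selectivity: 2ξ₁ / (2ξ₂) = 1.71 → ξ₁ = 1.71 ξ₂.
Substitute: (1·1.71 + 2) ξ₂ = 127.2 → ξ₂ = 34.29 mol, ξ₁ = 58.64 mol.
Outlet amounts (n = n₀ + Σ ν·ξ):
  Q: 600.1 − 1(58.64) − 2(34.29) = 472.9
  V: 1470 − 3(58.64) − 1(34.29) = 1260
  U: 0 + 2(58.64) = 117.3
  R: 0 + 2(34.29) = 68.58
Total out = 1919 mol; y_V = 1260 / 1919 = 0.6566.

0.657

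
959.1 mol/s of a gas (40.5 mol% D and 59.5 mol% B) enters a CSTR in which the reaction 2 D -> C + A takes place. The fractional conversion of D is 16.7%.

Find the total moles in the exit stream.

959 mol/s

D reacted = 0.167 × 388.4 = 64.87 mol/s; ν_D = −2, so ξ = 64.87/2 = 32.43 mol/s.
Outlet amounts (n = n₀ + ν ξ):
  D: 388.4 − 2(32.43) = 323.6
  C: 0 + 1(32.43) = 32.43
  A: 0 + 1(32.43) = 32.43
  B: 570.7 (inert)
Total out = 323.6 + 32.43 + 32.43 + 570.7 = 959.1 mol/s.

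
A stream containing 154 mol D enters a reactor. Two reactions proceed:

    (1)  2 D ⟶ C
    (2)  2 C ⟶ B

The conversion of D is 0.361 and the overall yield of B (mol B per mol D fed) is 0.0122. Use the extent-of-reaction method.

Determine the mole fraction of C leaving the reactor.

0.193

Conversion of D: D consumed = 2ξ₁ = 0.361 × 154 → ξ₁ = 27.8 mol.
Yield of B: 1ξ₂ / 154 = 0.0122 → ξ₂ = 1.879 mol.
Outlet amounts (n = n₀ + Σ ν·ξ):
  D: 154 − 2(27.8) = 98.41
  C: 0 + 1(27.8) − 2(1.879) = 24.04
  B: 0 + 1(1.879) = 1.879
Total out = 124.3 mol; y_C = 24.04 / 124.3 = 0.1934.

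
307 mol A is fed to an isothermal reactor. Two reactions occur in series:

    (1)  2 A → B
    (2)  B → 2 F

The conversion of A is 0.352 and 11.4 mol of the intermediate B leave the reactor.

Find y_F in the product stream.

Conversion of A: A consumed = 2ξ₁ = 0.352 × 307 → ξ₁ = 54.03 mol.
B balance: n_B = 0 + 1ξ₁ − 1ξ₂ = 11.4 → ξ₂ = (1·54.03 − 11.4)/1 = 42.63 mol.
Outlet amounts (n = n₀ + Σ ν·ξ):
  A: 307 − 2(54.03) = 198.9
  B: 0 + 1(54.03) − 1(42.63) = 11.4
  F: 0 + 2(42.63) = 85.26
Total out = 295.6 mol; y_F = 85.26 / 295.6 = 0.2884.

0.288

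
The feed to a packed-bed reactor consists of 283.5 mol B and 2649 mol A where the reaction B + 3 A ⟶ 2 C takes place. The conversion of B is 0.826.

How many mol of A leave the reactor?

B reacted = 0.826 × 283.5 = 234.2 mol; ν_B = −1, so ξ = 234.2/1 = 234.2 mol.
Outlet amounts (n = n₀ + ν ξ):
  B: 283.5 − 1(234.2) = 49.33
  A: 2649 − 3(234.2) = 1946
  C: 0 + 2(234.2) = 468.3

1950 mol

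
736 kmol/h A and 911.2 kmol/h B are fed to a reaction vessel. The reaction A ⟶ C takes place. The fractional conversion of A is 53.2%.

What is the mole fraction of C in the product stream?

0.238

A reacted = 0.532 × 736 = 391.6 kmol/h; ν_A = −1, so ξ = 391.6/1 = 391.6 kmol/h.
Outlet amounts (n = n₀ + ν ξ):
  A: 736 − 1(391.6) = 344.4
  C: 0 + 1(391.6) = 391.6
  B: 911.2 (inert)
Total out = 1647 kmol/h; y_C = 391.6 / 1647 = 0.2377.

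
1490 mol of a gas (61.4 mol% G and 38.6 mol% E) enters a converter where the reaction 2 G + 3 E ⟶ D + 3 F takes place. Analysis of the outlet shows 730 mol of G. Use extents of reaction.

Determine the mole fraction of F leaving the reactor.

For G: n = n₀ − 2ξ → 730 = 914.9 − 2ξ, giving ξ = 92.43 mol.
Outlet amounts (n = n₀ + ν ξ):
  G: 914.9 − 2(92.43) = 730
  E: 575.1 − 3(92.43) = 297.8
  D: 0 + 1(92.43) = 92.43
  F: 0 + 3(92.43) = 277.3
Total out = 1398 mol; y_F = 277.3 / 1398 = 0.1984.

0.198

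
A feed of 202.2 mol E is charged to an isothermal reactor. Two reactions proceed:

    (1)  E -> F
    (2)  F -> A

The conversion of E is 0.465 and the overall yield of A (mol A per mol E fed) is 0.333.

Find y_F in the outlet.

Conversion of E: E consumed = 1ξ₁ = 0.465 × 202.2 → ξ₁ = 94.02 mol.
Yield of A: 1ξ₂ / 202.2 = 0.333 → ξ₂ = 67.33 mol.
Outlet amounts (n = n₀ + Σ ν·ξ):
  E: 202.2 − 1(94.02) = 108.2
  F: 0 + 1(94.02) − 1(67.33) = 26.69
  A: 0 + 1(67.33) = 67.33
Total out = 202.2 mol; y_F = 26.69 / 202.2 = 0.132.

0.132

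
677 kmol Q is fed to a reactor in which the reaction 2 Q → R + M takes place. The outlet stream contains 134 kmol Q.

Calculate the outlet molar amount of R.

272 kmol

For Q: n = n₀ − 2ξ → 134 = 677 − 2ξ, giving ξ = 271.5 kmol.
Outlet amounts (n = n₀ + ν ξ):
  Q: 677 − 2(271.5) = 134
  R: 0 + 1(271.5) = 271.5
  M: 0 + 1(271.5) = 271.5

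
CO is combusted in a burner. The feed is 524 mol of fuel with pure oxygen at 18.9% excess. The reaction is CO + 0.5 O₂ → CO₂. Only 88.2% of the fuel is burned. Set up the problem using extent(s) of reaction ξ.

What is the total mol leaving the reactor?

Stoichiometric O₂ = 0.5 × 524 = 262 mol; O₂ fed = 262 × 1.189 = 311.5 mol.
Fuel reacted = 0.882 × 524 → ξ = 462.2 mol.
Outlet (n = n₀ + ν ξ):
  CO: 524 − 1(462.2) = 61.83
  O₂: 311.5 − 0.5(462.2) = 80.43
  CO₂: 0 + 1(462.2) = 462.2
Total out = 61.83 + 80.43 + 462.2 = 604.4 mol.

604 mol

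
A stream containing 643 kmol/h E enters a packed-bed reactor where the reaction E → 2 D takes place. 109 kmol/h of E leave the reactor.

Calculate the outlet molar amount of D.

1070 kmol/h

For E: n = n₀ − 1ξ → 109 = 643 − 1ξ, giving ξ = 534 kmol/h.
Outlet amounts (n = n₀ + ν ξ):
  E: 643 − 1(534) = 109
  D: 0 + 2(534) = 1068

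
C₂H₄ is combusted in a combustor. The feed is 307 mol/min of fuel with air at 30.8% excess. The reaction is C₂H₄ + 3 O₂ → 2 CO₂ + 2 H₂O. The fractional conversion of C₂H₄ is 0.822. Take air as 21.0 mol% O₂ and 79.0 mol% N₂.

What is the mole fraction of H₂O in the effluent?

0.0835

Stoichiometric O₂ = 3 × 307 = 921 mol/min; O₂ fed = 921 × 1.308 = 1205 mol/min.
N₂ fed = 1205 × 79/21 = 4532 mol/min.
Fuel reacted = 0.822 × 307 → ξ = 252.4 mol/min.
Outlet (n = n₀ + ν ξ):
  C₂H₄: 307 − 1(252.4) = 54.65
  O₂: 1205 − 3(252.4) = 447.6
  N₂: 4532 (inert)
  CO₂: 0 + 2(252.4) = 504.7
  H₂O: 0 + 2(252.4) = 504.7
Total out = 6044 mol/min; y_H₂O = 504.7 / 6044 = 0.08351.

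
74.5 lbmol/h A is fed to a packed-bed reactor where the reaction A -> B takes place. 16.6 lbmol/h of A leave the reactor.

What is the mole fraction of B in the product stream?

For A: n = n₀ − 1ξ → 16.6 = 74.5 − 1ξ, giving ξ = 57.9 lbmol/h.
Outlet amounts (n = n₀ + ν ξ):
  A: 74.5 − 1(57.9) = 16.6
  B: 0 + 1(57.9) = 57.9
Total out = 74.5 lbmol/h; y_B = 57.9 / 74.5 = 0.7772.

0.777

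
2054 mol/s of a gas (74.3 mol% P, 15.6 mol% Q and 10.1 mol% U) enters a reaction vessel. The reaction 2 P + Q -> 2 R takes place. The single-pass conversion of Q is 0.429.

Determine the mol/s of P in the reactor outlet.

1250 mol/s

Q reacted = 0.429 × 320.4 = 137.5 mol/s; ν_Q = −1, so ξ = 137.5/1 = 137.5 mol/s.
Outlet amounts (n = n₀ + ν ξ):
  P: 1526 − 2(137.5) = 1251
  Q: 320.4 − 1(137.5) = 183
  R: 0 + 2(137.5) = 274.9
  U: 207.5 (inert)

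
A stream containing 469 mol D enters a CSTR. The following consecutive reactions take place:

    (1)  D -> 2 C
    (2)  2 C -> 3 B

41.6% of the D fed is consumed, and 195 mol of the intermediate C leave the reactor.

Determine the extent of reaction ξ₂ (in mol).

Conversion of D: D consumed = 1ξ₁ = 0.416 × 469 → ξ₁ = 195.1 mol.
C balance: n_C = 0 + 2ξ₁ − 2ξ₂ = 195 → ξ₂ = (2·195.1 − 195)/2 = 97.6 mol.
Outlet amounts (n = n₀ + Σ ν·ξ):
  D: 469 − 1(195.1) = 273.9
  C: 0 + 2(195.1) − 2(97.6) = 195
  B: 0 + 3(97.6) = 292.8

ξ₂ = 97.6 mol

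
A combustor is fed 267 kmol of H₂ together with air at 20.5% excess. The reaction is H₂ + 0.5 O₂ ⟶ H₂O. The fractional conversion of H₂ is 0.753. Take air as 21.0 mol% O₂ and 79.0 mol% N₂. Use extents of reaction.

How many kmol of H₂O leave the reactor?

Stoichiometric O₂ = 0.5 × 267 = 133.5 kmol; O₂ fed = 133.5 × 1.205 = 160.9 kmol.
N₂ fed = 160.9 × 79/21 = 605.2 kmol.
Fuel reacted = 0.753 × 267 → ξ = 201.1 kmol.
Outlet (n = n₀ + ν ξ):
  H₂: 267 − 1(201.1) = 65.95
  O₂: 160.9 − 0.5(201.1) = 60.34
  N₂: 605.2 (inert)
  H₂O: 0 + 1(201.1) = 201.1

201 kmol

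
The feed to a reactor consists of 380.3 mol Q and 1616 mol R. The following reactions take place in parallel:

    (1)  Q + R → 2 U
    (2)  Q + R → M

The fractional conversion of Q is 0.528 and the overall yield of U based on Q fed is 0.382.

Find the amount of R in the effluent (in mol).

1420 mol

Yield of U: 2ξ₁ / 380.3 = 0.382 → ξ₁ = 72.64 mol.
Conversion of Q: 1ξ₁ + 1ξ₂ = 0.528 × 380.3 = 200.8 → ξ₂ = 128.2 mol.
Outlet amounts (n = n₀ + Σ ν·ξ):
  Q: 380.3 − 1(72.64) − 1(128.2) = 179.5
  R: 1616 − 1(72.64) − 1(128.2) = 1415
  U: 0 + 2(72.64) = 145.3
  M: 0 + 1(128.2) = 128.2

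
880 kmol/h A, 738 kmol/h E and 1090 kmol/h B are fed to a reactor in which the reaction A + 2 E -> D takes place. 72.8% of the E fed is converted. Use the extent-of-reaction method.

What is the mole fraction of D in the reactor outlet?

E reacted = 0.728 × 738 = 537.3 kmol/h; ν_E = −2, so ξ = 537.3/2 = 268.6 kmol/h.
Outlet amounts (n = n₀ + ν ξ):
  A: 880 − 1(268.6) = 611.4
  E: 738 − 2(268.6) = 200.7
  D: 0 + 1(268.6) = 268.6
  B: 1090 (inert)
Total out = 2171 kmol/h; y_D = 268.6 / 2171 = 0.1238.

0.124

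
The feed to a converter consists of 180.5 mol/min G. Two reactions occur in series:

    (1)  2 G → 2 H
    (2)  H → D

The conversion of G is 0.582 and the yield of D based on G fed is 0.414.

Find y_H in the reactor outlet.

Conversion of G: G consumed = 2ξ₁ = 0.582 × 180.5 → ξ₁ = 52.53 mol/min.
Yield of D: 1ξ₂ / 180.5 = 0.414 → ξ₂ = 74.73 mol/min.
Outlet amounts (n = n₀ + Σ ν·ξ):
  G: 180.5 − 2(52.53) = 75.45
  H: 0 + 2(52.53) − 1(74.73) = 30.32
  D: 0 + 1(74.73) = 74.73
Total out = 180.5 mol/min; y_H = 30.32 / 180.5 = 0.168.

0.168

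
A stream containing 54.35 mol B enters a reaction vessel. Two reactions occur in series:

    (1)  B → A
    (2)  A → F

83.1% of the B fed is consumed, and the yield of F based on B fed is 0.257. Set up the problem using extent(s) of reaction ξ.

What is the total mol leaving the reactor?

54.4 mol

Conversion of B: B consumed = 1ξ₁ = 0.831 × 54.35 → ξ₁ = 45.16 mol.
Yield of F: 1ξ₂ / 54.35 = 0.257 → ξ₂ = 13.97 mol.
Outlet amounts (n = n₀ + Σ ν·ξ):
  B: 54.35 − 1(45.16) = 9.185
  A: 0 + 1(45.16) − 1(13.97) = 31.2
  F: 0 + 1(13.97) = 13.97
Total out = 9.185 + 31.2 + 13.97 = 54.35 mol.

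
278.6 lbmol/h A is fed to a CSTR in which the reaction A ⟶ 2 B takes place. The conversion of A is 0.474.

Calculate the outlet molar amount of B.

264 lbmol/h

A reacted = 0.474 × 278.6 = 132.1 lbmol/h; ν_A = −1, so ξ = 132.1/1 = 132.1 lbmol/h.
Outlet amounts (n = n₀ + ν ξ):
  A: 278.6 − 1(132.1) = 146.5
  B: 0 + 2(132.1) = 264.1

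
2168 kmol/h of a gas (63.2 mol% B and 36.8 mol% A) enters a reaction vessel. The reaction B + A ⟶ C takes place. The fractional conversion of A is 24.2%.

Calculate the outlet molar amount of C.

193 kmol/h

A reacted = 0.242 × 797.8 = 193.1 kmol/h; ν_A = −1, so ξ = 193.1/1 = 193.1 kmol/h.
Outlet amounts (n = n₀ + ν ξ):
  B: 1370 − 1(193.1) = 1177
  A: 797.8 − 1(193.1) = 604.8
  C: 0 + 1(193.1) = 193.1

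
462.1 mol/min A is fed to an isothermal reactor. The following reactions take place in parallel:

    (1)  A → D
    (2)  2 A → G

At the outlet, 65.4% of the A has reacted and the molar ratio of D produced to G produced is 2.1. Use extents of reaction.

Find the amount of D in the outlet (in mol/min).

Conversion of A: A consumed = 0.654 × 462.1 = 302.2 mol/min = 1ξ₁ + 2ξ₂.
Selectivity: 1ξ₁ / (1ξ₂) = 2.1 → ξ₁ = 2.1 ξ₂.
Substitute: (1·2.1 + 2) ξ₂ = 302.2 → ξ₂ = 73.71 mol/min, ξ₁ = 154.8 mol/min.
Outlet amounts (n = n₀ + Σ ν·ξ):
  A: 462.1 − 1(154.8) − 2(73.71) = 159.9
  D: 0 + 1(154.8) = 154.8
  G: 0 + 1(73.71) = 73.71

155 mol/min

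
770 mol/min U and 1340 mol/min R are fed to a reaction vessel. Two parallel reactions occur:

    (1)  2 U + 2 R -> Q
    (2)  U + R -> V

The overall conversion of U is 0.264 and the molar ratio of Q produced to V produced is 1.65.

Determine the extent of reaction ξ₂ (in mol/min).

Conversion of U: U consumed = 0.264 × 770 = 203.3 mol/min = 2ξ₁ + 1ξ₂.
Selectivity: 1ξ₁ / (1ξ₂) = 1.65 → ξ₁ = 1.65 ξ₂.
Substitute: (2·1.65 + 1) ξ₂ = 203.3 → ξ₂ = 47.27 mol/min, ξ₁ = 78 mol/min.
Outlet amounts (n = n₀ + Σ ν·ξ):
  U: 770 − 2(78) − 1(47.27) = 566.7
  R: 1340 − 2(78) − 1(47.27) = 1137
  Q: 0 + 1(78) = 78
  V: 0 + 1(47.27) = 47.27

ξ₂ = 47.3 mol/min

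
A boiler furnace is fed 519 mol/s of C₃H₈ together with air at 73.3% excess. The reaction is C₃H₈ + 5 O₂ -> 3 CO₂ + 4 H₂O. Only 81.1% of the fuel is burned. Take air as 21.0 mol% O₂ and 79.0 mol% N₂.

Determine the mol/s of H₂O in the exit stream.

Stoichiometric O₂ = 5 × 519 = 2595 mol/s; O₂ fed = 2595 × 1.733 = 4497 mol/s.
N₂ fed = 4497 × 79/21 = 16920 mol/s.
Fuel reacted = 0.811 × 519 → ξ = 420.9 mol/s.
Outlet (n = n₀ + ν ξ):
  C₃H₈: 519 − 1(420.9) = 98.09
  O₂: 4497 − 5(420.9) = 2393
  N₂: 16920 (inert)
  CO₂: 0 + 3(420.9) = 1263
  H₂O: 0 + 4(420.9) = 1684

1680 mol/s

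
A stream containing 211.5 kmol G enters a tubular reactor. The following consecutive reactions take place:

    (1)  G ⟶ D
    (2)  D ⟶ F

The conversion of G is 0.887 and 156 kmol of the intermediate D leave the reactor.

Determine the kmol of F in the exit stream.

Conversion of G: G consumed = 1ξ₁ = 0.887 × 211.5 → ξ₁ = 187.6 kmol.
D balance: n_D = 0 + 1ξ₁ − 1ξ₂ = 156 → ξ₂ = (1·187.6 − 156)/1 = 31.6 kmol.
Outlet amounts (n = n₀ + Σ ν·ξ):
  G: 211.5 − 1(187.6) = 23.9
  D: 0 + 1(187.6) − 1(31.6) = 156
  F: 0 + 1(31.6) = 31.6

31.6 kmol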